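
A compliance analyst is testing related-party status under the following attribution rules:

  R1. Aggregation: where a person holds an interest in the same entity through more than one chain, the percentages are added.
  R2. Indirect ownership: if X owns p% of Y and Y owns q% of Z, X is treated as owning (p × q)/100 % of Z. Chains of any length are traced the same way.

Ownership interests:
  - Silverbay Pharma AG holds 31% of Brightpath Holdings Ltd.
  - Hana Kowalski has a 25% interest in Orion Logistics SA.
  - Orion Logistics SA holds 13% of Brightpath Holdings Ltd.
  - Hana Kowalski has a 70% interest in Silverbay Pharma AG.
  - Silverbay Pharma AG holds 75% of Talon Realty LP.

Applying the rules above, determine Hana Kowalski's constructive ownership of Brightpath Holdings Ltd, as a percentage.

Chain via Orion Logistics SA (R2): 25% × 13% = 3.25% of Brightpath Holdings Ltd.
Chain via Silverbay Pharma AG (R2): 70% × 31% = 21.7% of Brightpath Holdings Ltd.
Aggregating (R1): 3.25% + 21.7% = 24.95%.

24.95%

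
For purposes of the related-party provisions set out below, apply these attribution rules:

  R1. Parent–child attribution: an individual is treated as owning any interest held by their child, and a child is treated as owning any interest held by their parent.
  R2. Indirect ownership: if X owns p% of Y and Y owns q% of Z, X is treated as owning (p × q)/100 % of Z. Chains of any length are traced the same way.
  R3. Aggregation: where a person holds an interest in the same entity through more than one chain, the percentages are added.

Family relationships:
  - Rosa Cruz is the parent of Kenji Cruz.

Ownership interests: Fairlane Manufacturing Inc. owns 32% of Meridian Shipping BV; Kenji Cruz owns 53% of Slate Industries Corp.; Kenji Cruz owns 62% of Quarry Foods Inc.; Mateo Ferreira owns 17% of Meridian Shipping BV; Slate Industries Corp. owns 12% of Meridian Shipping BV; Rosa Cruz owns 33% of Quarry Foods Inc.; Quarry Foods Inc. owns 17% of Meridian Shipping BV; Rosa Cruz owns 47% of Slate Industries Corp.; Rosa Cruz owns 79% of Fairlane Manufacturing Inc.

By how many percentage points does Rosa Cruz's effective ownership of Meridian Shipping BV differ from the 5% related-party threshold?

By parent–child attribution (R1), Rosa Cruz is treated as also owning Kenji Cruz's interest in Slate Industries Corp, giving 47% + 53% = 100%.
By parent–child attribution (R1), Rosa Cruz is treated as also owning Kenji Cruz's interest in Quarry Foods Inc, giving 33% + 62% = 95%.
Chain via Fairlane Manufacturing Inc. (R2): 79% × 32% = 25.28% of Meridian Shipping BV.
Chain via Slate Industries Corp. (R2): 100% × 12% = 12% of Meridian Shipping BV.
Chain via Quarry Foods Inc. (R2): 95% × 17% = 16.15% of Meridian Shipping BV.
Aggregating (R3): 25.28% + 12% + 16.15% = 53.43%.
53.43% exceeds the 5% threshold by 48.43 percentage points.

48.43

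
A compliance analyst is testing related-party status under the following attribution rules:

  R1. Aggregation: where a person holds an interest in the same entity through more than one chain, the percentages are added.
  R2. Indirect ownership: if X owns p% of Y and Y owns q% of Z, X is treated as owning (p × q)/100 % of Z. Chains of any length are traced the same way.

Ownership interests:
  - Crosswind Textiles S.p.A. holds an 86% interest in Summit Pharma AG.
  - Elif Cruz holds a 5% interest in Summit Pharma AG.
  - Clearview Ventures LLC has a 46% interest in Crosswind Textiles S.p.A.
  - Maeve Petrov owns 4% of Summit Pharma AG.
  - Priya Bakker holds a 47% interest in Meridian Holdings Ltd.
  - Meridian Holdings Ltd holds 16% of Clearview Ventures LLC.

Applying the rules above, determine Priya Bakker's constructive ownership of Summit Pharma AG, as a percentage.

2.974912%

Chain via Meridian Holdings Ltd → Clearview Ventures LLC → Crosswind Textiles S.p.A. (R2): 47% × 16% × 46% × 86% = 2.974912% of Summit Pharma AG.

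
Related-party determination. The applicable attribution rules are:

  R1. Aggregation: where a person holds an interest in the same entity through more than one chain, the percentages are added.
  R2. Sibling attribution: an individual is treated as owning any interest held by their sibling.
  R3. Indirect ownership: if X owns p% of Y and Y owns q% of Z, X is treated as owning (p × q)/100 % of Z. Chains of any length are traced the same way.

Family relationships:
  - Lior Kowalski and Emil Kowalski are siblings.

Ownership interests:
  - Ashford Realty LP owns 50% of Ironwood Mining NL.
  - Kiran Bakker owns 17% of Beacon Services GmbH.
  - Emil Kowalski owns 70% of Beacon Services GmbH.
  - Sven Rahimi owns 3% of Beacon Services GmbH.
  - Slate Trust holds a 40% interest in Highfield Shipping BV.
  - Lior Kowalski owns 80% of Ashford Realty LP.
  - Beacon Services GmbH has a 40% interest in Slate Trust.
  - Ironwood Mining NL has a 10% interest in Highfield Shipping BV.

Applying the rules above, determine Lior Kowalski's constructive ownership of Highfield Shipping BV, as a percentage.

By sibling attribution (R2), Lior Kowalski is treated as owning Emil Kowalski's 70% interest in Beacon Services GmbH.
Chain via Ashford Realty LP → Ironwood Mining NL (R3): 80% × 50% × 10% = 4% of Highfield Shipping BV.
Chain via Beacon Services GmbH → Slate Trust (R3): 70% × 40% × 40% = 11.2% of Highfield Shipping BV.
Aggregating (R1): 4% + 11.2% = 15.2%.

15.2%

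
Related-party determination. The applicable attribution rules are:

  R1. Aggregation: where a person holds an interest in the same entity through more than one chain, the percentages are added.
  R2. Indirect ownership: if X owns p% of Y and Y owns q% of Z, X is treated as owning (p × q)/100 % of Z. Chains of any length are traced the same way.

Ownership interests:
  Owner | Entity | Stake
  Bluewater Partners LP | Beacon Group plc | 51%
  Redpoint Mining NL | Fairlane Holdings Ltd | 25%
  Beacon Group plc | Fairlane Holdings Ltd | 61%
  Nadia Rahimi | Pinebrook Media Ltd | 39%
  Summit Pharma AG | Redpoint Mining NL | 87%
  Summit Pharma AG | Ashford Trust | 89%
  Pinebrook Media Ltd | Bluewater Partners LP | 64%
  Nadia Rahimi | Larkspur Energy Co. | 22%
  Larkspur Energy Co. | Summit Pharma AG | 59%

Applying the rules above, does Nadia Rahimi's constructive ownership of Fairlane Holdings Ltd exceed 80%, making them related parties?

No

Chain via Pinebrook Media Ltd → Bluewater Partners LP → Beacon Group plc (R2): 39% × 64% × 51% × 61% = 7.765056% of Fairlane Holdings Ltd.
Chain via Larkspur Energy Co. → Summit Pharma AG → Redpoint Mining NL (R2): 22% × 59% × 87% × 25% = 2.82315% of Fairlane Holdings Ltd.
Aggregating (R1): 7.765056% + 2.82315% = 10.588206%.
10.588206% does not exceed the 80% threshold, so Nadia is not a related party to Fairlane Holdings Ltd.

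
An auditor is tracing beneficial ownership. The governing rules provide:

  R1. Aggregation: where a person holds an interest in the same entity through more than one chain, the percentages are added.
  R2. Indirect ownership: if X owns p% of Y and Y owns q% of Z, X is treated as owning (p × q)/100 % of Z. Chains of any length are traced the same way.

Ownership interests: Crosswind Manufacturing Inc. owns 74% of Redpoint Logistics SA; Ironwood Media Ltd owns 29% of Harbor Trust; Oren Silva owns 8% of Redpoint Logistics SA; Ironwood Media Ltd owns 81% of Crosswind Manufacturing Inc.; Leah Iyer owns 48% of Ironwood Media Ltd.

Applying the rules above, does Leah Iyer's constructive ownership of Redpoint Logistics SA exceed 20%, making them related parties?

Yes

Chain via Ironwood Media Ltd → Crosswind Manufacturing Inc. (R2): 48% × 81% × 74% = 28.7712% of Redpoint Logistics SA.
28.7712% exceeds the 20% threshold, so Leah is a related party to Redpoint Logistics SA.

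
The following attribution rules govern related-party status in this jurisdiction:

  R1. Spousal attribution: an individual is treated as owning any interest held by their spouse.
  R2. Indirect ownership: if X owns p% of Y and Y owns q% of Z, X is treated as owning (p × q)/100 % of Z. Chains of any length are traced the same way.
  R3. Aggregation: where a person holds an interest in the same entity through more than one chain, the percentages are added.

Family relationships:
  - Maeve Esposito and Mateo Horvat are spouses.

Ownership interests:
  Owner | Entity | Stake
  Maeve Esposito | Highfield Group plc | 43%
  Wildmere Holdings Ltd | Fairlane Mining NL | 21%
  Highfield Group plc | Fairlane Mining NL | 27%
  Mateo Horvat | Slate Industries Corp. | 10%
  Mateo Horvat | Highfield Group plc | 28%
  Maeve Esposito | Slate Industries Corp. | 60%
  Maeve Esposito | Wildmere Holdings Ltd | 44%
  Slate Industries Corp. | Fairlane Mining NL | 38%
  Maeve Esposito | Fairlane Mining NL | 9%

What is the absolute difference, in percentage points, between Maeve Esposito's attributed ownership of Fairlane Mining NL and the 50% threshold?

By spousal attribution (R1), Maeve Esposito is treated as also owning Mateo Horvat's interest in Slate Industries Corp, giving 60% + 10% = 70%.
By spousal attribution (R1), Maeve Esposito is treated as also owning Mateo Horvat's interest in Highfield Group plc, giving 43% + 28% = 71%.
Chain via Slate Industries Corp. (R2): 70% × 38% = 26.6% of Fairlane Mining NL.
Chain via Wildmere Holdings Ltd (R2): 44% × 21% = 9.24% of Fairlane Mining NL.
Chain via Highfield Group plc (R2): 71% × 27% = 19.17% of Fairlane Mining NL.
Direct interest in Fairlane Mining NL: 9%.
Aggregating (R3): 26.6% + 9.24% + 19.17% + 9% = 64.01%.
64.01% exceeds the 50% threshold by 14.01 percentage points.

14.01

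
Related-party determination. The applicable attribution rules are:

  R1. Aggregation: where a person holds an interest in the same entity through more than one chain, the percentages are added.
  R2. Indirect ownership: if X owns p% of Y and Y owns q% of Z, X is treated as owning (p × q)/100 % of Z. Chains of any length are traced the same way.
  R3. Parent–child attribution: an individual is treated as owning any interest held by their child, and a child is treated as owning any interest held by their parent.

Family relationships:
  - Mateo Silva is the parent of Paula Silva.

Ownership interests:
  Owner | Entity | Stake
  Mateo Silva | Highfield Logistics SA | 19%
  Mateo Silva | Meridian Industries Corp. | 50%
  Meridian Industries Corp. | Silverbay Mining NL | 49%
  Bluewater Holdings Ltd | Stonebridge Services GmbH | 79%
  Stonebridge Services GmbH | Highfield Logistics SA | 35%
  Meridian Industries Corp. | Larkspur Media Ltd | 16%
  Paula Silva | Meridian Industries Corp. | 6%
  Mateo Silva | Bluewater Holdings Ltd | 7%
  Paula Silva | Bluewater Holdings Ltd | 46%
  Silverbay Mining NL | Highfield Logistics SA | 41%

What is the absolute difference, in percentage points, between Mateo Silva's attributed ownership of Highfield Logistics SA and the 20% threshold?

By parent–child attribution (R3), Mateo Silva is treated as also owning Paula Silva's interest in Bluewater Holdings Ltd, giving 7% + 46% = 53%.
By parent–child attribution (R3), Mateo Silva is treated as also owning Paula Silva's interest in Meridian Industries Corp, giving 50% + 6% = 56%.
Chain via Bluewater Holdings Ltd → Stonebridge Services GmbH (R2): 53% × 79% × 35% = 14.6545% of Highfield Logistics SA.
Chain via Meridian Industries Corp. → Silverbay Mining NL (R2): 56% × 49% × 41% = 11.2504% of Highfield Logistics SA.
Direct interest in Highfield Logistics SA: 19%.
Aggregating (R1): 14.6545% + 11.2504% + 19% = 44.9049%.
44.9049% exceeds the 20% threshold by 24.9049 percentage points.

24.9049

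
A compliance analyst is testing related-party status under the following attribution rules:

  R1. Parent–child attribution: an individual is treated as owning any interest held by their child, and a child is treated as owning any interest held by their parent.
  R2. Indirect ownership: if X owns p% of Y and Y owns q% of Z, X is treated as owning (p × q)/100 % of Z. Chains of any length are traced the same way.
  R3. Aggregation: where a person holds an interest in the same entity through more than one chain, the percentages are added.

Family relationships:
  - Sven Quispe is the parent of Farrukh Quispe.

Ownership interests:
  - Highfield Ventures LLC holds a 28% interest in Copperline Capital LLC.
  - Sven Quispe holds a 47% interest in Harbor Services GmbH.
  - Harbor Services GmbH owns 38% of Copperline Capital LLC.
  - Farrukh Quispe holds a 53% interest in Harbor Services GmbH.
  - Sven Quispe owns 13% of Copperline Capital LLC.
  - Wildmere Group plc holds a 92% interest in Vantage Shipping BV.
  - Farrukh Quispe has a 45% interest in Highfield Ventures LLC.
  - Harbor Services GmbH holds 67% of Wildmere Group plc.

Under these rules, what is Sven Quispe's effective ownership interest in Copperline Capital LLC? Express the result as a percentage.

63.6%

By parent–child attribution (R1), Sven Quispe is treated as also owning Farrukh Quispe's interest in Harbor Services GmbH, giving 47% + 53% = 100%.
By parent–child attribution (R1), Sven Quispe is treated as owning Farrukh Quispe's 45% interest in Highfield Ventures LLC.
Chain via Harbor Services GmbH (R2): 100% × 38% = 38% of Copperline Capital LLC.
Direct interest in Copperline Capital LLC: 13%.
Chain via Highfield Ventures LLC (R2): 45% × 28% = 12.6% of Copperline Capital LLC.
Aggregating (R3): 38% + 13% + 12.6% = 63.6%.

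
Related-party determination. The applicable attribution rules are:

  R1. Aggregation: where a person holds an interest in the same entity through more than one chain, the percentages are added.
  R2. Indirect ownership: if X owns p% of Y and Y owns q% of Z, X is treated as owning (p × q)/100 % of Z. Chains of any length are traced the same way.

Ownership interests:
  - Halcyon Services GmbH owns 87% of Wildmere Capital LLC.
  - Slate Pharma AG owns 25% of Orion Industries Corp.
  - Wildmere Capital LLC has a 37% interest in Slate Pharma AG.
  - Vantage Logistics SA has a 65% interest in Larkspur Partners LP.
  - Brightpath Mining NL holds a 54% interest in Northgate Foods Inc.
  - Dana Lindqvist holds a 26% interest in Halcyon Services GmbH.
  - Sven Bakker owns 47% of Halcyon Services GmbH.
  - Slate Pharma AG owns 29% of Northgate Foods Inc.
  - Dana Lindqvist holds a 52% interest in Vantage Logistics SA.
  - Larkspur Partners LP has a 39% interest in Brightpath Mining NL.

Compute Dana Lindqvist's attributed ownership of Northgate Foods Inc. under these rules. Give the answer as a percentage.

9.545406%

Chain via Halcyon Services GmbH → Wildmere Capital LLC → Slate Pharma AG (R2): 26% × 87% × 37% × 29% = 2.427126% of Northgate Foods Inc.
Chain via Vantage Logistics SA → Larkspur Partners LP → Brightpath Mining NL (R2): 52% × 65% × 39% × 54% = 7.11828% of Northgate Foods Inc.
Aggregating (R1): 2.427126% + 7.11828% = 9.545406%.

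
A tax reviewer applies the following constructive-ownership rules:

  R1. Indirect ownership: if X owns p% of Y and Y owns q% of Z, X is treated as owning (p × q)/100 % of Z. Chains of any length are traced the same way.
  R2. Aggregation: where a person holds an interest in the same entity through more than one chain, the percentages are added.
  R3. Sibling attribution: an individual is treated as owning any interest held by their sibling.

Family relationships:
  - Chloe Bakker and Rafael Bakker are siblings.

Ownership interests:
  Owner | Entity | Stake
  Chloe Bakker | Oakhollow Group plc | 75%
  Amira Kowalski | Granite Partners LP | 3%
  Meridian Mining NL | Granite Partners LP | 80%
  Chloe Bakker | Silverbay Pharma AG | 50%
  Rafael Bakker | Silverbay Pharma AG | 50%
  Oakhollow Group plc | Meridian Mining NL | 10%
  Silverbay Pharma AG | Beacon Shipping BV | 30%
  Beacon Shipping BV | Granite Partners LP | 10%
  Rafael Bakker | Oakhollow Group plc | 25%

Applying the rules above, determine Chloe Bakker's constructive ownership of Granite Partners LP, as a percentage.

11%

By sibling attribution (R3), Chloe Bakker is treated as also owning Rafael Bakker's interest in Oakhollow Group plc, giving 75% + 25% = 100%.
By sibling attribution (R3), Chloe Bakker is treated as also owning Rafael Bakker's interest in Silverbay Pharma AG, giving 50% + 50% = 100%.
Chain via Oakhollow Group plc → Meridian Mining NL (R1): 100% × 10% × 80% = 8% of Granite Partners LP.
Chain via Silverbay Pharma AG → Beacon Shipping BV (R1): 100% × 30% × 10% = 3% of Granite Partners LP.
Aggregating (R2): 8% + 3% = 11%.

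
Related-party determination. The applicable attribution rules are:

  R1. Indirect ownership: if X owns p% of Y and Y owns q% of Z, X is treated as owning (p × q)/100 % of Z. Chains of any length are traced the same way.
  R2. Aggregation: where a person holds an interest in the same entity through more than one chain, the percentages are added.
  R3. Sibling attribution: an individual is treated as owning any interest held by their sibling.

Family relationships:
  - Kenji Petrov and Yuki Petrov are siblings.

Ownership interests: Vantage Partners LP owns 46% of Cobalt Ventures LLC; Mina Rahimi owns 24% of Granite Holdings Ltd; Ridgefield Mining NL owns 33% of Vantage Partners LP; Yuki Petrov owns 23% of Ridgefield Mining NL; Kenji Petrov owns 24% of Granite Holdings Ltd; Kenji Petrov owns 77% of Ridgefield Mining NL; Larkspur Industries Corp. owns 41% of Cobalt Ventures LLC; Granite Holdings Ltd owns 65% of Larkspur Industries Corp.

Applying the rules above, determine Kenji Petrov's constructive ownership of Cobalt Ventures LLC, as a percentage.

By sibling attribution (R3), Kenji Petrov is treated as also owning Yuki Petrov's interest in Ridgefield Mining NL, giving 77% + 23% = 100%.
Chain via Granite Holdings Ltd → Larkspur Industries Corp. (R1): 24% × 65% × 41% = 6.396% of Cobalt Ventures LLC.
Chain via Ridgefield Mining NL → Vantage Partners LP (R1): 100% × 33% × 46% = 15.18% of Cobalt Ventures LLC.
Aggregating (R2): 6.396% + 15.18% = 21.576%.

21.576%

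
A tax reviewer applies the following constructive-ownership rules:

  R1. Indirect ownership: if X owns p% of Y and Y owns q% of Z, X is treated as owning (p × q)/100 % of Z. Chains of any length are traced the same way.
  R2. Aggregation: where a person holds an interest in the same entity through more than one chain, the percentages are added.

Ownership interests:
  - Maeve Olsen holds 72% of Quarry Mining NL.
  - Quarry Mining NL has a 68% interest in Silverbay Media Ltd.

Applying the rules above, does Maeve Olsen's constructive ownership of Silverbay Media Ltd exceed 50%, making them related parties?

No

Chain via Quarry Mining NL (R1): 72% × 68% = 48.96% of Silverbay Media Ltd.
48.96% does not exceed the 50% threshold, so Maeve is not a related party to Silverbay Media Ltd.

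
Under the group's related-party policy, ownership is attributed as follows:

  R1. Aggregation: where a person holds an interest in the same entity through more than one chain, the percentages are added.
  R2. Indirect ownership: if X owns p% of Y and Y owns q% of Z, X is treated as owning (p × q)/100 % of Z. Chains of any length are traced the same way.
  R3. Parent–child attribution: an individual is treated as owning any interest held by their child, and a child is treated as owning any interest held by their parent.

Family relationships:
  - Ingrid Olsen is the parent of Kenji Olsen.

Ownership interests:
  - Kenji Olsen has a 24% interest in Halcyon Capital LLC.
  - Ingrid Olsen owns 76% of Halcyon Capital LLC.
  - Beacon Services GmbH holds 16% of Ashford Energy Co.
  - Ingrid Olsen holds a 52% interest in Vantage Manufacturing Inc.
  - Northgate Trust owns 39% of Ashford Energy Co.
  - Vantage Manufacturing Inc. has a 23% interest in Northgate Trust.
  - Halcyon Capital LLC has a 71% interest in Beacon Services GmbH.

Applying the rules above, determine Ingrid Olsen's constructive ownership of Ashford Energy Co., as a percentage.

16.0244%

By parent–child attribution (R3), Ingrid Olsen is treated as also owning Kenji Olsen's interest in Halcyon Capital LLC, giving 76% + 24% = 100%.
Chain via Halcyon Capital LLC → Beacon Services GmbH (R2): 100% × 71% × 16% = 11.36% of Ashford Energy Co.
Chain via Vantage Manufacturing Inc. → Northgate Trust (R2): 52% × 23% × 39% = 4.6644% of Ashford Energy Co.
Aggregating (R1): 11.36% + 4.6644% = 16.0244%.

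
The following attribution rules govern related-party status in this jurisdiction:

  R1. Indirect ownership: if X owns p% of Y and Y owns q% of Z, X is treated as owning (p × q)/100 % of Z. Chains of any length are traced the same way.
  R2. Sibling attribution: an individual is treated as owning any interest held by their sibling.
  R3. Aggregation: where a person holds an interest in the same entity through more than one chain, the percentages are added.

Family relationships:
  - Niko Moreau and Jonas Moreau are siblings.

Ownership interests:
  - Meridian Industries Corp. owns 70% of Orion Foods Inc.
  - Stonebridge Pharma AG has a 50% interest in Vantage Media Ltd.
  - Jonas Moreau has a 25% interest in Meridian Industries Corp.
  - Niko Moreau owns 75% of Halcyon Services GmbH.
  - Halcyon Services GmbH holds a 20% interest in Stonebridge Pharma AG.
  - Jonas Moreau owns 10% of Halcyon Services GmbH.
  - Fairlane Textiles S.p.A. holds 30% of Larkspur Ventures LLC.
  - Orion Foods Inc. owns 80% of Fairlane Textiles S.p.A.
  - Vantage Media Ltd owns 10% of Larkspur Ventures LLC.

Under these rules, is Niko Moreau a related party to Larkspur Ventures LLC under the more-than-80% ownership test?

No

By sibling attribution (R2), Niko Moreau is treated as also owning Jonas Moreau's interest in Halcyon Services GmbH, giving 75% + 10% = 85%.
By sibling attribution (R2), Niko Moreau is treated as owning Jonas Moreau's 25% interest in Meridian Industries Corp.
Chain via Halcyon Services GmbH → Stonebridge Pharma AG → Vantage Media Ltd (R1): 85% × 20% × 50% × 10% = 0.85% of Larkspur Ventures LLC.
Chain via Meridian Industries Corp. → Orion Foods Inc. → Fairlane Textiles S.p.A. (R1): 25% × 70% × 80% × 30% = 4.2% of Larkspur Ventures LLC.
Aggregating (R3): 0.85% + 4.2% = 5.05%.
5.05% does not exceed the 80% threshold, so Niko is not a related party to Larkspur Ventures LLC.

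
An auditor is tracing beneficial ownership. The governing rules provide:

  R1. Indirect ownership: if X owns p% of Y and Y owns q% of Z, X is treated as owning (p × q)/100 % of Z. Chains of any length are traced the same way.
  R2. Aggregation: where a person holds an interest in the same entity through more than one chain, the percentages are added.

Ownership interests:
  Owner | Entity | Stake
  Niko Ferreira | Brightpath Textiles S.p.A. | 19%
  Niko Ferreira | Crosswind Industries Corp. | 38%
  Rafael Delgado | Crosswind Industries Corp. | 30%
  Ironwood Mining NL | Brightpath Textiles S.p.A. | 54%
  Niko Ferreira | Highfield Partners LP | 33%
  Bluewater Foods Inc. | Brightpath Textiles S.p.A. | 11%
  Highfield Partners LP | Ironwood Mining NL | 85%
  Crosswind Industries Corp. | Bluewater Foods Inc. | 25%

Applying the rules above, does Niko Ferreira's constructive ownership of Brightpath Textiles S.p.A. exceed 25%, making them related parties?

Chain via Highfield Partners LP → Ironwood Mining NL (R1): 33% × 85% × 54% = 15.147% of Brightpath Textiles S.p.A.
Chain via Crosswind Industries Corp. → Bluewater Foods Inc. (R1): 38% × 25% × 11% = 1.045% of Brightpath Textiles S.p.A.
Direct interest in Brightpath Textiles S.p.A: 19%.
Aggregating (R2): 15.147% + 1.045% + 19% = 35.192%.
35.192% exceeds the 25% threshold, so Niko is a related party to Brightpath Textiles S.p.A.

Yes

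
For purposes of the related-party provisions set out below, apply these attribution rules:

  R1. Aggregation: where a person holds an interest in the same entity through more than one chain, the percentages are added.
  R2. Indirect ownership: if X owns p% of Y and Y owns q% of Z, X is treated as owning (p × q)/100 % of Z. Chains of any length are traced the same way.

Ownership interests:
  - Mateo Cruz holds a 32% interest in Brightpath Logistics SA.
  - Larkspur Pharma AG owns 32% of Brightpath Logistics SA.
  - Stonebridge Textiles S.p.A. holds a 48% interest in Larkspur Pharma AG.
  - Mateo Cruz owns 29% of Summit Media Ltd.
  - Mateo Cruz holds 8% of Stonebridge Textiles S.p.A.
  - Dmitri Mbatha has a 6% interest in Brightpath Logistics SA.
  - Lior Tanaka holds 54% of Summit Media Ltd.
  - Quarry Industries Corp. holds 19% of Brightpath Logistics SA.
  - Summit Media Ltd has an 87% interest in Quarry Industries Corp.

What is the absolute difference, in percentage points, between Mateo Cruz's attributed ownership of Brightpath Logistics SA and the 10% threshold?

Chain via Stonebridge Textiles S.p.A. → Larkspur Pharma AG (R2): 8% × 48% × 32% = 1.2288% of Brightpath Logistics SA.
Chain via Summit Media Ltd → Quarry Industries Corp. (R2): 29% × 87% × 19% = 4.7937% of Brightpath Logistics SA.
Direct interest in Brightpath Logistics SA: 32%.
Aggregating (R1): 1.2288% + 4.7937% + 32% = 38.0225%.
38.0225% exceeds the 10% threshold by 28.0225 percentage points.

28.0225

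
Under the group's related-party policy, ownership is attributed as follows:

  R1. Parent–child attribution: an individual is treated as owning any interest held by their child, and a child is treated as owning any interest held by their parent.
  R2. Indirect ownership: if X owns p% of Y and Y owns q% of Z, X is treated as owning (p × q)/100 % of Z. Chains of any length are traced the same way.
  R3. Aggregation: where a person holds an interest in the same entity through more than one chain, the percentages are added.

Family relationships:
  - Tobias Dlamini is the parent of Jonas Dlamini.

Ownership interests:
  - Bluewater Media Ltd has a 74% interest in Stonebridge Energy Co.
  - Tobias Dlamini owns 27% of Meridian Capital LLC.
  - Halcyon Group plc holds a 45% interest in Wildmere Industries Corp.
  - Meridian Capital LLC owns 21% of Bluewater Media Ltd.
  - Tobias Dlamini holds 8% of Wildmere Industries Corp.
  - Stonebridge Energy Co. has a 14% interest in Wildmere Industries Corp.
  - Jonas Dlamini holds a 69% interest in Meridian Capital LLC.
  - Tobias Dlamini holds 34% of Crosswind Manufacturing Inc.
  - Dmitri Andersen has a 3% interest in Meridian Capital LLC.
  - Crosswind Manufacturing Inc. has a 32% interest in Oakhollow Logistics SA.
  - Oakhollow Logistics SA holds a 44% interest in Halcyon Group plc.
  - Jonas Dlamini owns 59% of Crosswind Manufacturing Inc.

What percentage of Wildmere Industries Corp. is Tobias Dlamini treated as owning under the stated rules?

15.981056%

By parent–child attribution (R1), Tobias Dlamini is treated as also owning Jonas Dlamini's interest in Crosswind Manufacturing Inc, giving 34% + 59% = 93%.
By parent–child attribution (R1), Tobias Dlamini is treated as also owning Jonas Dlamini's interest in Meridian Capital LLC, giving 27% + 69% = 96%.
Chain via Crosswind Manufacturing Inc. → Oakhollow Logistics SA → Halcyon Group plc (R2): 93% × 32% × 44% × 45% = 5.89248% of Wildmere Industries Corp.
Chain via Meridian Capital LLC → Bluewater Media Ltd → Stonebridge Energy Co. (R2): 96% × 21% × 74% × 14% = 2.088576% of Wildmere Industries Corp.
Direct interest in Wildmere Industries Corp: 8%.
Aggregating (R3): 5.89248% + 2.088576% + 8% = 15.981056%.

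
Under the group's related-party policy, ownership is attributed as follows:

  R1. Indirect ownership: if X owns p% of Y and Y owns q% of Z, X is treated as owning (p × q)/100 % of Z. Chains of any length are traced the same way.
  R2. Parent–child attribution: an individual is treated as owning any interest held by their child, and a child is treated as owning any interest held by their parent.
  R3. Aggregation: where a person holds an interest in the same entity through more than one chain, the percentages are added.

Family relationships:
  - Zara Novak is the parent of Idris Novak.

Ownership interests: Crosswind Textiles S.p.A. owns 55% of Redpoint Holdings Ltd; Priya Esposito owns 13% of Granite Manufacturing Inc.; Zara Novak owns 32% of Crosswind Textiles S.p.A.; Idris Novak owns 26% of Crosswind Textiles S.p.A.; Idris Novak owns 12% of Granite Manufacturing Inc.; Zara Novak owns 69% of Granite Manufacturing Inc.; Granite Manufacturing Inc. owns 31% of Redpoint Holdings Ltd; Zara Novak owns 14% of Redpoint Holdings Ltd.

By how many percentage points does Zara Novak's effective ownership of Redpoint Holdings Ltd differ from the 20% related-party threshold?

By parent–child attribution (R2), Zara Novak is treated as also owning Idris Novak's interest in Granite Manufacturing Inc, giving 69% + 12% = 81%.
By parent–child attribution (R2), Zara Novak is treated as also owning Idris Novak's interest in Crosswind Textiles S.p.A, giving 32% + 26% = 58%.
Chain via Granite Manufacturing Inc. (R1): 81% × 31% = 25.11% of Redpoint Holdings Ltd.
Chain via Crosswind Textiles S.p.A. (R1): 58% × 55% = 31.9% of Redpoint Holdings Ltd.
Direct interest in Redpoint Holdings Ltd: 14%.
Aggregating (R3): 25.11% + 31.9% + 14% = 71.01%.
71.01% exceeds the 20% threshold by 51.01 percentage points.

51.01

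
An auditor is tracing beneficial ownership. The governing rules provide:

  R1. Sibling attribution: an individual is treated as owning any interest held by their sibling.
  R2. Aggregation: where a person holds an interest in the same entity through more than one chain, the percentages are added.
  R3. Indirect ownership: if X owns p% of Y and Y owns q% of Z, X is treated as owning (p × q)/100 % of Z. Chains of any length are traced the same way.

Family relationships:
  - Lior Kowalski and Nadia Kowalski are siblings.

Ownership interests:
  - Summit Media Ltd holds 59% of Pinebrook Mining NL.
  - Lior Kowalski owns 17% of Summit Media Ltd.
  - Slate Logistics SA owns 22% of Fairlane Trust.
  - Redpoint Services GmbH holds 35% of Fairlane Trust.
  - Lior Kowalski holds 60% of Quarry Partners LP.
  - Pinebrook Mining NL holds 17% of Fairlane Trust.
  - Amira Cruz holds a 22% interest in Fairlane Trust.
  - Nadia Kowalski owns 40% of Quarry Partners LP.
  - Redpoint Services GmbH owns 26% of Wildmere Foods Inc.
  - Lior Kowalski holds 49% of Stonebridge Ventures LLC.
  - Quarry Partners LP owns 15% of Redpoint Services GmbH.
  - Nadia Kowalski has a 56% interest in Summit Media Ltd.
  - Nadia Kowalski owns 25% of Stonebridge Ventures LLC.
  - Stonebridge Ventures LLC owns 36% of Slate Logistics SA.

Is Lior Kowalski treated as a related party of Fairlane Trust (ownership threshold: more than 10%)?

Yes

By sibling attribution (R1), Lior Kowalski is treated as also owning Nadia Kowalski's interest in Quarry Partners LP, giving 60% + 40% = 100%.
By sibling attribution (R1), Lior Kowalski is treated as also owning Nadia Kowalski's interest in Summit Media Ltd, giving 17% + 56% = 73%.
By sibling attribution (R1), Lior Kowalski is treated as also owning Nadia Kowalski's interest in Stonebridge Ventures LLC, giving 49% + 25% = 74%.
Chain via Quarry Partners LP → Redpoint Services GmbH (R3): 100% × 15% × 35% = 5.25% of Fairlane Trust.
Chain via Summit Media Ltd → Pinebrook Mining NL (R3): 73% × 59% × 17% = 7.3219% of Fairlane Trust.
Chain via Stonebridge Ventures LLC → Slate Logistics SA (R3): 74% × 36% × 22% = 5.8608% of Fairlane Trust.
Aggregating (R2): 5.25% + 7.3219% + 5.8608% = 18.4327%.
18.4327% exceeds the 10% threshold, so Lior is a related party to Fairlane Trust.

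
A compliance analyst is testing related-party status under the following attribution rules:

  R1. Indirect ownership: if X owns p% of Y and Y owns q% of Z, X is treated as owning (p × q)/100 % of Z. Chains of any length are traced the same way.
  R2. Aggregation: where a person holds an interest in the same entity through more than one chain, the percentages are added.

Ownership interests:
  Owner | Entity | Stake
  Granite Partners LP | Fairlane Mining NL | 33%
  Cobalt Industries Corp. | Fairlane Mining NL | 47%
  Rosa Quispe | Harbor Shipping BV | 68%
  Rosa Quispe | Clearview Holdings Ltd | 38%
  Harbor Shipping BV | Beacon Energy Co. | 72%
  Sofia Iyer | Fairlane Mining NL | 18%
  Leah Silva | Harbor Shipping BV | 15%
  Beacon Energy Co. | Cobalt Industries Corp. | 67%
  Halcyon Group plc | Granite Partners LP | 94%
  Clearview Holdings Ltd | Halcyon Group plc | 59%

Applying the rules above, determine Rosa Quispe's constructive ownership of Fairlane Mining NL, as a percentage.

22.372188%

Chain via Clearview Holdings Ltd → Halcyon Group plc → Granite Partners LP (R1): 38% × 59% × 94% × 33% = 6.954684% of Fairlane Mining NL.
Chain via Harbor Shipping BV → Beacon Energy Co. → Cobalt Industries Corp. (R1): 68% × 72% × 67% × 47% = 15.417504% of Fairlane Mining NL.
Aggregating (R2): 6.954684% + 15.417504% = 22.372188%.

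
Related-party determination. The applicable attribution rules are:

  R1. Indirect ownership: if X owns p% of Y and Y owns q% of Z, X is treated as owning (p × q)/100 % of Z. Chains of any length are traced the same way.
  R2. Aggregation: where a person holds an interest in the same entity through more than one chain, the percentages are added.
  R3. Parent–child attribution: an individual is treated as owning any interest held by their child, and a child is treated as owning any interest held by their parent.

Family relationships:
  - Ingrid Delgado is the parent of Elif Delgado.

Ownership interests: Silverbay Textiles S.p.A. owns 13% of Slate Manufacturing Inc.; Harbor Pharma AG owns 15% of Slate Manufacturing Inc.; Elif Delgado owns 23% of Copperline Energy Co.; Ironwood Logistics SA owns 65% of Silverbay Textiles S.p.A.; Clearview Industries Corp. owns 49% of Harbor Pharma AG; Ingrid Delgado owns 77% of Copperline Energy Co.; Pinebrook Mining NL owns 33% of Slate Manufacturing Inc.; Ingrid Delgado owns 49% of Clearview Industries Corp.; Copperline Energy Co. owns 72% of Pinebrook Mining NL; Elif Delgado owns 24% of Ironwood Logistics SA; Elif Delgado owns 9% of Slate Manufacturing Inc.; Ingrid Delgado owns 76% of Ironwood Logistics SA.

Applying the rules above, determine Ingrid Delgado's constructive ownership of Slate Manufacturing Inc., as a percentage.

44.8115%

By parent–child attribution (R3), Ingrid Delgado is treated as also owning Elif Delgado's interest in Ironwood Logistics SA, giving 76% + 24% = 100%.
By parent–child attribution (R3), Ingrid Delgado is treated as also owning Elif Delgado's interest in Copperline Energy Co, giving 77% + 23% = 100%.
By parent–child attribution (R3), Ingrid Delgado is treated as owning Elif Delgado's 9% interest in Slate Manufacturing Inc.
Chain via Ironwood Logistics SA → Silverbay Textiles S.p.A. (R1): 100% × 65% × 13% = 8.45% of Slate Manufacturing Inc.
Chain via Clearview Industries Corp. → Harbor Pharma AG (R1): 49% × 49% × 15% = 3.6015% of Slate Manufacturing Inc.
Chain via Copperline Energy Co. → Pinebrook Mining NL (R1): 100% × 72% × 33% = 23.76% of Slate Manufacturing Inc.
Direct interest in Slate Manufacturing Inc: 9%.
Aggregating (R2): 8.45% + 3.6015% + 23.76% + 9% = 44.8115%.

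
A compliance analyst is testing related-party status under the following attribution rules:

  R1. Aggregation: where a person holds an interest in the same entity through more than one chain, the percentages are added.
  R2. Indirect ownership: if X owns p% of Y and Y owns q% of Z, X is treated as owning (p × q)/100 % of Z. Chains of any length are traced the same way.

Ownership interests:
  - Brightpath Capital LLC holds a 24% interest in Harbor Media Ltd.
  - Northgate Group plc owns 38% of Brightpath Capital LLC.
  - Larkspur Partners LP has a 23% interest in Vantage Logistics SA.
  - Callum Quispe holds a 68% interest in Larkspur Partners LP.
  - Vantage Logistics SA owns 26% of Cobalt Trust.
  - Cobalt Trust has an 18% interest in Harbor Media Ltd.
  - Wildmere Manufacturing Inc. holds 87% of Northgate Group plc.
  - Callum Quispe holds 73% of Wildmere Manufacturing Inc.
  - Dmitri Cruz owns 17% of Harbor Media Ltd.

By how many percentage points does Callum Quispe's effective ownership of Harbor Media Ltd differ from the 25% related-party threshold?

Chain via Wildmere Manufacturing Inc. → Northgate Group plc → Brightpath Capital LLC (R2): 73% × 87% × 38% × 24% = 5.792112% of Harbor Media Ltd.
Chain via Larkspur Partners LP → Vantage Logistics SA → Cobalt Trust (R2): 68% × 23% × 26% × 18% = 0.731952% of Harbor Media Ltd.
Aggregating (R1): 5.792112% + 0.731952% = 6.524064%.
6.524064% falls short of the 25% threshold by 18.475936 percentage points.

18.475936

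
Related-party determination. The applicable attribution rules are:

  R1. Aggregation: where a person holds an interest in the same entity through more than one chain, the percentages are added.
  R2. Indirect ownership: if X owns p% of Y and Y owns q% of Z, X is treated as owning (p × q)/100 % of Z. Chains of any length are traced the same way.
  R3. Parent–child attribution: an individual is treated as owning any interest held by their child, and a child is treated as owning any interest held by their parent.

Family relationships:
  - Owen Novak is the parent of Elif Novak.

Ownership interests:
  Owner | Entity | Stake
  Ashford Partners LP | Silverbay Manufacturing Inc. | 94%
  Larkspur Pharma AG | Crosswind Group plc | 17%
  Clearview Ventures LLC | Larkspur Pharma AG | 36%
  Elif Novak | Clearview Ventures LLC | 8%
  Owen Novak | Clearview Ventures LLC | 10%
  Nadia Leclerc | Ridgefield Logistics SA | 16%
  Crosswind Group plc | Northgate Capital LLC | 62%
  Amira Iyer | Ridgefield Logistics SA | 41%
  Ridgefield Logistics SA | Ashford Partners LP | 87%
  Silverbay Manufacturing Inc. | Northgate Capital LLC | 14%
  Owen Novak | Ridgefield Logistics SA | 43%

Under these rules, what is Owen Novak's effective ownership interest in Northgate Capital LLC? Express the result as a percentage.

By parent–child attribution (R3), Owen Novak is treated as also owning Elif Novak's interest in Clearview Ventures LLC, giving 10% + 8% = 18%.
Chain via Clearview Ventures LLC → Larkspur Pharma AG → Crosswind Group plc (R2): 18% × 36% × 17% × 62% = 0.682992% of Northgate Capital LLC.
Chain via Ridgefield Logistics SA → Ashford Partners LP → Silverbay Manufacturing Inc. (R2): 43% × 87% × 94% × 14% = 4.923156% of Northgate Capital LLC.
Aggregating (R1): 0.682992% + 4.923156% = 5.606148%.

5.606148%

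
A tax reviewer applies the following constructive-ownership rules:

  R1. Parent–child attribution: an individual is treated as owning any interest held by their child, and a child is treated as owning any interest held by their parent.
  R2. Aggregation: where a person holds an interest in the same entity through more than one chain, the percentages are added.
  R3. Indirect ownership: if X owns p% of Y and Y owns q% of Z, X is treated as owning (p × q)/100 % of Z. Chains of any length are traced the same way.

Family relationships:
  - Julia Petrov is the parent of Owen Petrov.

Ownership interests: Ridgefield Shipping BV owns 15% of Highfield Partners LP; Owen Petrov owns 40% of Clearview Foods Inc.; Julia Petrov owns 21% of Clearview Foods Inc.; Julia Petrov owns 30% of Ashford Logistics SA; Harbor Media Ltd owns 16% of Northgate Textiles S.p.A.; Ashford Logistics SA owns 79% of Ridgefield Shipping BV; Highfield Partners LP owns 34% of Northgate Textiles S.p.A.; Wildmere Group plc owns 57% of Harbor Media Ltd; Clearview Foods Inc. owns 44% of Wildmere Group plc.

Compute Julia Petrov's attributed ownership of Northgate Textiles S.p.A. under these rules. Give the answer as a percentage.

By parent–child attribution (R1), Julia Petrov is treated as also owning Owen Petrov's interest in Clearview Foods Inc, giving 21% + 40% = 61%.
Chain via Clearview Foods Inc. → Wildmere Group plc → Harbor Media Ltd (R3): 61% × 44% × 57% × 16% = 2.447808% of Northgate Textiles S.p.A.
Chain via Ashford Logistics SA → Ridgefield Shipping BV → Highfield Partners LP (R3): 30% × 79% × 15% × 34% = 1.2087% of Northgate Textiles S.p.A.
Aggregating (R2): 2.447808% + 1.2087% = 3.656508%.

3.656508%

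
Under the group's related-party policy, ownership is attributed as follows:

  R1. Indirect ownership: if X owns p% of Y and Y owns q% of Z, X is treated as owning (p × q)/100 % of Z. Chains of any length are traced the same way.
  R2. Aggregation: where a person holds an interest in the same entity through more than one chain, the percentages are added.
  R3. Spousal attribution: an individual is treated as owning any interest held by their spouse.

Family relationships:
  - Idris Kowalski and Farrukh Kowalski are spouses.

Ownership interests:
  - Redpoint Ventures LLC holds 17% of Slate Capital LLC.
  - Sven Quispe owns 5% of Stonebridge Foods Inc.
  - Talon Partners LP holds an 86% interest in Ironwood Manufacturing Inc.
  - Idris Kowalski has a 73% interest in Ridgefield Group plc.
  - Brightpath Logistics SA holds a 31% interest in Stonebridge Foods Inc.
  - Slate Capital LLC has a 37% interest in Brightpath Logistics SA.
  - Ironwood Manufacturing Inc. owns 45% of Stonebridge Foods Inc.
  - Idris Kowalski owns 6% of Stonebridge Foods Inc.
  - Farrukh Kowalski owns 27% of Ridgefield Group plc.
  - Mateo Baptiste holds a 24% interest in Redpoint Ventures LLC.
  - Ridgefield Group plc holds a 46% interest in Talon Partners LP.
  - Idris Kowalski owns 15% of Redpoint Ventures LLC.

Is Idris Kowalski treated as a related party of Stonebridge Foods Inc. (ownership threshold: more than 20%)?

Yes

By spousal attribution (R3), Idris Kowalski is treated as also owning Farrukh Kowalski's interest in Ridgefield Group plc, giving 73% + 27% = 100%.
Chain via Ridgefield Group plc → Talon Partners LP → Ironwood Manufacturing Inc. (R1): 100% × 46% × 86% × 45% = 17.802% of Stonebridge Foods Inc.
Chain via Redpoint Ventures LLC → Slate Capital LLC → Brightpath Logistics SA (R1): 15% × 17% × 37% × 31% = 0.292485% of Stonebridge Foods Inc.
Direct interest in Stonebridge Foods Inc: 6%.
Aggregating (R2): 17.802% + 0.292485% + 6% = 24.094485%.
24.094485% exceeds the 20% threshold, so Idris is a related party to Stonebridge Foods Inc.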